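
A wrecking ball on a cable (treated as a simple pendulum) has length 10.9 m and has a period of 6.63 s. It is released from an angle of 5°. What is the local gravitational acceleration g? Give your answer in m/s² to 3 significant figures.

9.79 m/s²

From T = 2π√(L/g), g = 4π²L/T² = 4π² × 10.9/6.630² = 9.79 m/s².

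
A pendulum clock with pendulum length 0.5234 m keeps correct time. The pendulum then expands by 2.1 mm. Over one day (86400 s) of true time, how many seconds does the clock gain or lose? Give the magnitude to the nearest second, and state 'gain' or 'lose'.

T ∝ √L, so T'/T = √(0.52550/0.5234) = 1.00200.
In 86400 s of true time the clock registers 86400/1.00200 = 86227.2 s, so it loses 173 s.

lose 173 s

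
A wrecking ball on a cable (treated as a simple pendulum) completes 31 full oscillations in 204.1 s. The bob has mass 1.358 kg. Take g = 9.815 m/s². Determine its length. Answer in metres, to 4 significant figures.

T = 204.1/31 = 6.5839 s.
From T = 2π√(L/g), L = gT²/(4π²) = 9.815 × 6.5839²/(4π²) = 10.78 m.

10.78 m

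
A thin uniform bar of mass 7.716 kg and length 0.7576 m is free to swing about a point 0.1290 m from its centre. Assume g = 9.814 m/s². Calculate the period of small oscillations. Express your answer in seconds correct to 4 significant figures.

1.418 s

For a physical pendulum T = 2π√(I/(mgd)), with d = 0.12900 m from pivot to centre of mass.
I_cm = mL²/12 = 7.716 × 0.7576²/12 = 0.36905 kg·m²; I = I_cm + md² = 0.36905 + 7.716 × 0.12900² = 0.49746 kg·m².
T = 2π√(0.49746/(7.716 × 9.814 × 0.12900)) = 1.418 s.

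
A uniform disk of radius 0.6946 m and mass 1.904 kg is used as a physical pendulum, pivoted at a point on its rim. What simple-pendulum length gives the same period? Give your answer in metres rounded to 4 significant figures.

The equivalent simple-pendulum length is L_eq = I/(md), where I is about the pivot and d = 0.69460 m.
I_cm = ½mR² = 0.45931 kg·m², so I = I_cm + md² = 0.45931 + 0.91862 = 1.3779 kg·m².
L_eq = 1.3779/(1.904 × 0.69460) = 1.042 m.

1.042 m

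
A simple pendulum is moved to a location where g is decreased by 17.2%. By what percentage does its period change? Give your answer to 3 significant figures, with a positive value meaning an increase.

9.90%

T ∝ 1/√g, so T'/T = 1/√(0.8280) = 1.099.
Percentage change in T = (1.099 − 1) × 100% = 9.90%.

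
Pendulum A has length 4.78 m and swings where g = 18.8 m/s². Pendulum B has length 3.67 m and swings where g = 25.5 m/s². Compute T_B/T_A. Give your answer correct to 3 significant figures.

0.752

T = 2π√(L/g), so T_B/T_A = √((L_B/g_B)/(L_A/g_A)) = √((3.67/25.5)/(4.78/18.8)) = 0.752.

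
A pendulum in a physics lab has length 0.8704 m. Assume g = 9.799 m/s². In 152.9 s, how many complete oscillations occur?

T = 2π√(L/g) = 2π√(0.8704/9.799) = 1.8726 s.
Number of complete oscillations = ⌊152.9/1.8726⌋ = ⌊81.651⌋ = 81.

81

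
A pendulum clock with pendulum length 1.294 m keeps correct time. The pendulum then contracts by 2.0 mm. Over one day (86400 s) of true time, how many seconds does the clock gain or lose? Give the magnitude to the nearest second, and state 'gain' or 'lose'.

T ∝ √L, so T'/T = √(1.29200/1.294) = 0.999227.
In 86400 s of true time the clock registers 86400/0.999227 = 86466.8 s, so it gains 67 s.

gain 67 s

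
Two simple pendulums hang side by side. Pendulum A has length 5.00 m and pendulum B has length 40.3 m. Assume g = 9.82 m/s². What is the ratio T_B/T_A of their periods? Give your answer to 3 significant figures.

2.84

T ∝ √L, so T_B/T_A = √(L_B/L_A) = √(40.3/5.00) = 2.84.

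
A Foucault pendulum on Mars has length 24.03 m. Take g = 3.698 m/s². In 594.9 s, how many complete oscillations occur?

T = 2π√(L/g) = 2π√(24.03/3.698) = 16.017 s.
Number of complete oscillations = ⌊594.9/16.017⌋ = ⌊37.142⌋ = 37.

37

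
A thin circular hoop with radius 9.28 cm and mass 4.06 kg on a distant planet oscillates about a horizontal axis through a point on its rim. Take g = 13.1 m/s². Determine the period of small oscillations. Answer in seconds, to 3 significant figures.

I_cm = mr² = 0.03496 kg·m². The pivot is at distance d = 0.0928 m from the centre of mass.
By the parallel-axis theorem, I = I_cm + md² = 0.03496 + 0.03496 = 0.06993 kg·m².
T = 2π√(I/(mgd)) = 2π√(0.06993/(4.06 × 13.1 × 0.0928)) = 0.748 s.

0.748 s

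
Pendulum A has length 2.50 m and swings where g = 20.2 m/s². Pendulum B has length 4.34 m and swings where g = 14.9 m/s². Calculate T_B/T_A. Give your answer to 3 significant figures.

1.53

T = 2π√(L/g), so T_B/T_A = √((L_B/g_B)/(L_A/g_A)) = √((4.34/14.9)/(2.50/20.2)) = 1.53.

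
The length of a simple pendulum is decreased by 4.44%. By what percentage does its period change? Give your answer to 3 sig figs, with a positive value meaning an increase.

T ∝ √L, so T'/T = √(0.9556) = 0.9775.
Percentage change in T = (0.9775 − 1) × 100% = -2.25%.

-2.25%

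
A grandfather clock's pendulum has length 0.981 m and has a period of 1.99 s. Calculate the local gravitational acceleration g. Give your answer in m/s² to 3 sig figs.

From T = 2π√(L/g), g = 4π²L/T² = 4π² × 0.981/1.990² = 9.78 m/s².

9.78 m/s²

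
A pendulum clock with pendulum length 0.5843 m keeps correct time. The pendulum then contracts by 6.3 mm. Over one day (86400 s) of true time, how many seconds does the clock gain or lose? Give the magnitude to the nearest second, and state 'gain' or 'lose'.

gain 470 s

T ∝ √L, so T'/T = √(0.57800/0.5843) = 0.994594.
In 86400 s of true time the clock registers 86400/0.994594 = 86869.6 s, so it gains 470 s.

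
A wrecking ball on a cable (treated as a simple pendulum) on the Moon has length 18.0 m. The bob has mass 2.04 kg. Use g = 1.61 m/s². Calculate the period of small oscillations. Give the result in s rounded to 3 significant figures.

21.0 s

T = 2π√(L/g) = 2π√(18.0/1.61) = 2π × 3.344 = 21.0 s.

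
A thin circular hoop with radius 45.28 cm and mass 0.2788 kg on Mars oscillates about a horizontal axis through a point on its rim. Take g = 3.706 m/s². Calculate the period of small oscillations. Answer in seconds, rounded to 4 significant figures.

I_cm = mr² = 0.057162 kg·m². The pivot is at distance d = 0.4528 m from the centre of mass.
By the parallel-axis theorem, I = I_cm + md² = 0.057162 + 0.057162 = 0.11432 kg·m².
T = 2π√(I/(mgd)) = 2π√(0.11432/(0.2788 × 3.706 × 0.4528)) = 3.106 s.

3.106 s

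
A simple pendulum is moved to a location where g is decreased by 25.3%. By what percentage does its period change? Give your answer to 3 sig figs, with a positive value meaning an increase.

15.7%

T ∝ 1/√g, so T'/T = 1/√(0.7470) = 1.157.
Percentage change in T = (1.157 − 1) × 100% = 15.7%.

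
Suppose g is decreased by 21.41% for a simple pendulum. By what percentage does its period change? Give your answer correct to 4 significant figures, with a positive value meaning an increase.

T ∝ 1/√g, so T'/T = 1/√(0.78590) = 1.1280.
Percentage change in T = (1.1280 − 1) × 100% = 12.80%.

12.80%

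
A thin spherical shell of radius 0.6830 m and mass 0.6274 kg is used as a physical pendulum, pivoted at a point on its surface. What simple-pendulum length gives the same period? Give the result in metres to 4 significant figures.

1.138 m

The equivalent simple-pendulum length is L_eq = I/(md), where I is about the pivot and d = 0.68300 m.
I_cm = (2/3)mR² = 0.19512 kg·m², so I = I_cm + md² = 0.19512 + 0.29268 = 0.48779 kg·m².
L_eq = 0.48779/(0.6274 × 0.68300) = 1.138 m.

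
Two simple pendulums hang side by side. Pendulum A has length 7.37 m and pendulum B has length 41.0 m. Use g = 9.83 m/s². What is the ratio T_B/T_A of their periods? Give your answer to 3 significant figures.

2.36

T ∝ √L, so T_B/T_A = √(L_B/L_A) = √(41.0/7.37) = 2.36.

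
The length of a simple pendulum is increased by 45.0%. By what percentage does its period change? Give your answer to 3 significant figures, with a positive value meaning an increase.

20.4%

T ∝ √L, so T'/T = √(1.450) = 1.204.
Percentage change in T = (1.204 − 1) × 100% = 20.4%.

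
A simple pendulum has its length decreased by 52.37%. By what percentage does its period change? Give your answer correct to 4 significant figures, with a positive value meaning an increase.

-30.99%

T ∝ √L, so T'/T = √(0.47630) = 0.69014.
Percentage change in T = (0.69014 − 1) × 100% = -30.99%.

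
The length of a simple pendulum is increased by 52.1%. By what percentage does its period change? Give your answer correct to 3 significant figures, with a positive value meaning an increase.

T ∝ √L, so T'/T = √(1.521) = 1.233.
Percentage change in T = (1.233 − 1) × 100% = 23.3%.

23.3%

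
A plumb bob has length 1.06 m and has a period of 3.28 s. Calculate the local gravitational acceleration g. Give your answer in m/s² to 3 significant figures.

From T = 2π√(L/g), g = 4π²L/T² = 4π² × 1.06/3.280² = 3.89 m/s².

3.89 m/s²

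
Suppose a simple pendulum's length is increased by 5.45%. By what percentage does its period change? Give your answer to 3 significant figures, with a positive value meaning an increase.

2.69%

T ∝ √L, so T'/T = √(1.054) = 1.027.
Percentage change in T = (1.027 − 1) × 100% = 2.69%.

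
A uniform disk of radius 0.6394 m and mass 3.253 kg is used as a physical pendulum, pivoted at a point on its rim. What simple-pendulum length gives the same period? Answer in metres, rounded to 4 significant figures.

0.9591 m

The equivalent simple-pendulum length is L_eq = I/(md), where I is about the pivot and d = 0.63940 m.
I_cm = ½mR² = 0.66497 kg·m², so I = I_cm + md² = 0.66497 + 1.3299 = 1.9949 kg·m².
L_eq = 1.9949/(3.253 × 0.63940) = 0.9591 m.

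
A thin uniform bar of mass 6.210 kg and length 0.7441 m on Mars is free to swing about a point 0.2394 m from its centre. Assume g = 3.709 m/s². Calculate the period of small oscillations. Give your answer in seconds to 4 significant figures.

For a physical pendulum T = 2π√(I/(mgd)), with d = 0.23940 m from pivot to centre of mass.
I_cm = mL²/12 = 6.210 × 0.7441²/12 = 0.28653 kg·m²; I = I_cm + md² = 0.28653 + 6.210 × 0.23940² = 0.64244 kg·m².
T = 2π√(0.64244/(6.210 × 3.709 × 0.23940)) = 2.145 s.

2.145 s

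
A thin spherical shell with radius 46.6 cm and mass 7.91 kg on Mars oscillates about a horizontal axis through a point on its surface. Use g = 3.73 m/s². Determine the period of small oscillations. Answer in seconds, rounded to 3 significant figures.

I_cm = (2/3)mr² = 1.145 kg·m². The pivot is at distance d = 0.466 m from the centre of mass.
By the parallel-axis theorem, I = I_cm + md² = 1.145 + 1.718 = 2.863 kg·m².
T = 2π√(I/(mgd)) = 2π√(2.863/(7.91 × 3.73 × 0.466)) = 2.87 s.

2.87 s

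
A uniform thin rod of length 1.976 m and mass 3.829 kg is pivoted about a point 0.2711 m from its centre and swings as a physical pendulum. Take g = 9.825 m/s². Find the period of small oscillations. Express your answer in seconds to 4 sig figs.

2.431 s

For a physical pendulum T = 2π√(I/(mgd)), with d = 0.27110 m from pivot to centre of mass.
I_cm = mL²/12 = 3.829 × 1.976²/12 = 1.2459 kg·m²; I = I_cm + md² = 1.2459 + 3.829 × 0.27110² = 1.5273 kg·m².
T = 2π√(1.5273/(3.829 × 9.825 × 0.27110)) = 2.431 s.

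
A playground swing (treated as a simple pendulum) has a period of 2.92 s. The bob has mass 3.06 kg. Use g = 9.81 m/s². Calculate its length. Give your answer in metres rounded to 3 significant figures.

From T = 2π√(L/g), L = gT²/(4π²) = 9.81 × 2.920²/(4π²) = 2.12 m.

2.12 m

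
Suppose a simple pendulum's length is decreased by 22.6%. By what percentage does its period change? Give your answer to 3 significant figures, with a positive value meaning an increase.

T ∝ √L, so T'/T = √(0.7740) = 0.8798.
Percentage change in T = (0.8798 − 1) × 100% = -12.0%.

-12.0%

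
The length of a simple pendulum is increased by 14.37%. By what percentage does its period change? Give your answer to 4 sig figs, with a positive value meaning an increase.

6.944%

T ∝ √L, so T'/T = √(1.1437) = 1.0694.
Percentage change in T = (1.0694 − 1) × 100% = 6.944%.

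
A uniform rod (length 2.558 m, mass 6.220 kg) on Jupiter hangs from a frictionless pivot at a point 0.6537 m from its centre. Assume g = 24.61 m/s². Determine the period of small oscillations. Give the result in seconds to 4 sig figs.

1.545 s

For a physical pendulum T = 2π√(I/(mgd)), with d = 0.65370 m from pivot to centre of mass.
I_cm = mL²/12 = 6.220 × 2.558²/12 = 3.3916 kg·m²; I = I_cm + md² = 3.3916 + 6.220 × 0.65370² = 6.0496 kg·m².
T = 2π√(6.0496/(6.220 × 24.61 × 0.65370)) = 1.545 s.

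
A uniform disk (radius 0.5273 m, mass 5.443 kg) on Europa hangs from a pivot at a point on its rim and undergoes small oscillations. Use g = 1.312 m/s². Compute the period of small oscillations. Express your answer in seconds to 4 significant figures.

4.879 s

I_cm = ½mr² = 0.75670 kg·m². The pivot is at distance d = 0.5273 m from the centre of mass.
By the parallel-axis theorem, I = I_cm + md² = 0.75670 + 1.5134 = 2.2701 kg·m².
T = 2π√(I/(mgd)) = 2π√(2.2701/(5.443 × 1.312 × 0.5273)) = 4.879 s.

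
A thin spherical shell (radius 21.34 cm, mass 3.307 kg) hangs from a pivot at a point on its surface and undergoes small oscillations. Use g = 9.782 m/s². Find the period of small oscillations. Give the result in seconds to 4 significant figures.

1.198 s

I_cm = (2/3)mr² = 0.10040 kg·m². The pivot is at distance d = 0.2134 m from the centre of mass.
By the parallel-axis theorem, I = I_cm + md² = 0.10040 + 0.15060 = 0.25100 kg·m².
T = 2π√(I/(mgd)) = 2π√(0.25100/(3.307 × 9.782 × 0.2134)) = 1.198 s.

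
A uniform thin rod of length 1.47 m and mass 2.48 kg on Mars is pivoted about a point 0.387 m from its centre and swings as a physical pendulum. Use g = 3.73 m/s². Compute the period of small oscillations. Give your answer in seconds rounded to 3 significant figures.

For a physical pendulum T = 2π√(I/(mgd)), with d = 0.3870 m from pivot to centre of mass.
I_cm = mL²/12 = 2.48 × 1.47²/12 = 0.4466 kg·m²; I = I_cm + md² = 0.4466 + 2.48 × 0.3870² = 0.8180 kg·m².
T = 2π√(0.8180/(2.48 × 3.73 × 0.3870)) = 3.00 s.

3.00 s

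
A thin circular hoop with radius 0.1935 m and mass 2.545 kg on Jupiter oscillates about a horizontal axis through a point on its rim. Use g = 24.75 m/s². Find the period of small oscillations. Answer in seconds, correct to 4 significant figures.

0.7857 s

I_cm = mr² = 0.095291 kg·m². The pivot is at distance d = 0.1935 m from the centre of mass.
By the parallel-axis theorem, I = I_cm + md² = 0.095291 + 0.095291 = 0.19058 kg·m².
T = 2π√(I/(mgd)) = 2π√(0.19058/(2.545 × 24.75 × 0.1935)) = 0.7857 s.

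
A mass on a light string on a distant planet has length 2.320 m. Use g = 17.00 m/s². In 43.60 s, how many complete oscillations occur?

T = 2π√(L/g) = 2π√(2.320/17.00) = 2.3211 s.
Number of complete oscillations = ⌊43.60/2.3211⌋ = ⌊18.784⌋ = 18.

18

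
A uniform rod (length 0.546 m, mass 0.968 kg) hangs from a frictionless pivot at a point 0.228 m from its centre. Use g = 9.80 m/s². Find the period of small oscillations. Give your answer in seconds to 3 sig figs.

For a physical pendulum T = 2π√(I/(mgd)), with d = 0.2280 m from pivot to centre of mass.
I_cm = mL²/12 = 0.968 × 0.546²/12 = 0.02405 kg·m²; I = I_cm + md² = 0.02405 + 0.968 × 0.2280² = 0.07437 kg·m².
T = 2π√(0.07437/(0.968 × 9.80 × 0.2280)) = 1.17 s.

1.17 s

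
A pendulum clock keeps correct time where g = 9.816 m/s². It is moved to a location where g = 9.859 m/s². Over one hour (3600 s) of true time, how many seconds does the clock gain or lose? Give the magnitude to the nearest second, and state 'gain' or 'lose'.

gain 8 s

The clock's period scales as T ∝ 1/√g, so T'/T = √(9.816/9.859) = 0.997817.
In 3600 s of true time the clock registers 3600/0.997817 = 3607.9 s, so it gains 8 s.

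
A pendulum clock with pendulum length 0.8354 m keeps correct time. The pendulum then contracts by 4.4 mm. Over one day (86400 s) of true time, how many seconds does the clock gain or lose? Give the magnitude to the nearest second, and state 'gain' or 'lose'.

gain 228 s

T ∝ √L, so T'/T = √(0.83100/0.8354) = 0.997363.
In 86400 s of true time the clock registers 86400/0.997363 = 86628.4 s, so it gains 228 s.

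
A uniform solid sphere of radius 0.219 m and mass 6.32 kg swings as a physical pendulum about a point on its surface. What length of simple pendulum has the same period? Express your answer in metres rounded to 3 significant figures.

The equivalent simple-pendulum length is L_eq = I/(md), where I is about the pivot and d = 0.2190 m.
I_cm = (2/5)mR² = 0.1212 kg·m², so I = I_cm + md² = 0.1212 + 0.3031 = 0.4244 kg·m².
L_eq = 0.4244/(6.32 × 0.2190) = 0.307 m.

0.307 m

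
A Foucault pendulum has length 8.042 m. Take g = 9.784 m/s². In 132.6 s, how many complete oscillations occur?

23

T = 2π√(L/g) = 2π√(8.042/9.784) = 5.6964 s.
Number of complete oscillations = ⌊132.6/5.6964⌋ = ⌊23.278⌋ = 23.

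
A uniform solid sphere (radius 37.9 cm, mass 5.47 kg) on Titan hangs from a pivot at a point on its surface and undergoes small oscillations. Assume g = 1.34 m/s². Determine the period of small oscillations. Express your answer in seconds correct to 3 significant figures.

3.95 s

I_cm = (2/5)mr² = 0.3143 kg·m². The pivot is at distance d = 0.379 m from the centre of mass.
By the parallel-axis theorem, I = I_cm + md² = 0.3143 + 0.7857 = 1.100 kg·m².
T = 2π√(I/(mgd)) = 2π√(1.100/(5.47 × 1.34 × 0.379)) = 3.95 s.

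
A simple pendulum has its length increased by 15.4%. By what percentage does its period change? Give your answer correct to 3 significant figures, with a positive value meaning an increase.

7.42%

T ∝ √L, so T'/T = √(1.154) = 1.074.
Percentage change in T = (1.074 − 1) × 100% = 7.42%.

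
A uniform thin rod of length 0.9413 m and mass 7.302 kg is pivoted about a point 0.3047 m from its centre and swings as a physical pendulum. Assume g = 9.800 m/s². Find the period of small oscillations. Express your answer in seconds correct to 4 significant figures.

For a physical pendulum T = 2π√(I/(mgd)), with d = 0.30470 m from pivot to centre of mass.
I_cm = mL²/12 = 7.302 × 0.9413²/12 = 0.53916 kg·m²; I = I_cm + md² = 0.53916 + 7.302 × 0.30470² = 1.2171 kg·m².
T = 2π√(1.2171/(7.302 × 9.800 × 0.30470)) = 1.484 s.

1.484 s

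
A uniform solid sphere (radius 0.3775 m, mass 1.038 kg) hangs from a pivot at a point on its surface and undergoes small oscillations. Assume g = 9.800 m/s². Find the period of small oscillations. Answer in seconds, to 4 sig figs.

I_cm = (2/5)mr² = 0.059169 kg·m². The pivot is at distance d = 0.3775 m from the centre of mass.
By the parallel-axis theorem, I = I_cm + md² = 0.059169 + 0.14792 = 0.20709 kg·m².
T = 2π√(I/(mgd)) = 2π√(0.20709/(1.038 × 9.800 × 0.3775)) = 1.459 s.

1.459 s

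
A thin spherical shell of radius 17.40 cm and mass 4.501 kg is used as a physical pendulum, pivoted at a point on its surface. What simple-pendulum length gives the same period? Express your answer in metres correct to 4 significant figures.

The equivalent simple-pendulum length is L_eq = I/(md), where I is about the pivot and d = 0.17400 m.
I_cm = (2/3)mR² = 0.090848 kg·m², so I = I_cm + md² = 0.090848 + 0.13627 = 0.22712 kg·m².
L_eq = 0.22712/(4.501 × 0.17400) = 0.2900 m.

0.2900 m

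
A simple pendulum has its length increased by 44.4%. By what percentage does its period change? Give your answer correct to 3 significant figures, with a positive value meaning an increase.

20.2%

T ∝ √L, so T'/T = √(1.444) = 1.202.
Percentage change in T = (1.202 − 1) × 100% = 20.2%.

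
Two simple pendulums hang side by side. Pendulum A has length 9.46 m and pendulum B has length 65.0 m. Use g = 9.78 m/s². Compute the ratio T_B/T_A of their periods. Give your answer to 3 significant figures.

2.62

T ∝ √L, so T_B/T_A = √(L_B/L_A) = √(65.0/9.46) = 2.62.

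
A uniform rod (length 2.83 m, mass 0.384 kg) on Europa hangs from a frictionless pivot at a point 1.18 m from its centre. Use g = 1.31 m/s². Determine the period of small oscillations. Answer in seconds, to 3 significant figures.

For a physical pendulum T = 2π√(I/(mgd)), with d = 1.180 m from pivot to centre of mass.
I_cm = mL²/12 = 0.384 × 2.83²/12 = 0.2563 kg·m²; I = I_cm + md² = 0.2563 + 0.384 × 1.180² = 0.7910 kg·m².
T = 2π√(0.7910/(0.384 × 1.31 × 1.180)) = 7.25 s.

7.25 s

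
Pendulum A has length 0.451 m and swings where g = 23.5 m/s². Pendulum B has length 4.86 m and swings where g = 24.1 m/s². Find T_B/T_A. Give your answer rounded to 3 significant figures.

3.24

T = 2π√(L/g), so T_B/T_A = √((L_B/g_B)/(L_A/g_A)) = √((4.86/24.1)/(0.451/23.5)) = 3.24.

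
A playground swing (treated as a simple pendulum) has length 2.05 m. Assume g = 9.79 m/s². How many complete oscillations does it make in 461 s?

160

T = 2π√(L/g) = 2π√(2.05/9.79) = 2.875 s.
Number of complete oscillations = ⌊461/2.875⌋ = ⌊160.3⌋ = 160.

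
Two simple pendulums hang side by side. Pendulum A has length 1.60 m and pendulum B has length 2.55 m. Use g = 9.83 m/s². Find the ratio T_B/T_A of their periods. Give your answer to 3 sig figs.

T ∝ √L, so T_B/T_A = √(L_B/L_A) = √(2.55/1.60) = 1.26.

1.26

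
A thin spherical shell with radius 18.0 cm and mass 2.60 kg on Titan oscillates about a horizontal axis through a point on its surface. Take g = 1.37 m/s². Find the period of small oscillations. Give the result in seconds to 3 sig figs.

I_cm = (2/3)mr² = 0.05616 kg·m². The pivot is at distance d = 0.180 m from the centre of mass.
By the parallel-axis theorem, I = I_cm + md² = 0.05616 + 0.08424 = 0.1404 kg·m².
T = 2π√(I/(mgd)) = 2π√(0.1404/(2.60 × 1.37 × 0.180)) = 2.94 s.

2.94 s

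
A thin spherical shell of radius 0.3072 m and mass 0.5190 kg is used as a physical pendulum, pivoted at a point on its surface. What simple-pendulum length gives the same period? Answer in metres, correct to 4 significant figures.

0.5120 m

The equivalent simple-pendulum length is L_eq = I/(md), where I is about the pivot and d = 0.30720 m.
I_cm = (2/3)mR² = 0.032653 kg·m², so I = I_cm + md² = 0.032653 + 0.048979 = 0.081632 kg·m².
L_eq = 0.081632/(0.5190 × 0.30720) = 0.5120 m.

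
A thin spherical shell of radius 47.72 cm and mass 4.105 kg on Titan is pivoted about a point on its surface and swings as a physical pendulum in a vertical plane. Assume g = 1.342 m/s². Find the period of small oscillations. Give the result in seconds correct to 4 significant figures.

4.837 s

I_cm = (2/3)mr² = 0.62319 kg·m². The pivot is at distance d = 0.4772 m from the centre of mass.
By the parallel-axis theorem, I = I_cm + md² = 0.62319 + 0.93479 = 1.5580 kg·m².
T = 2π√(I/(mgd)) = 2π√(1.5580/(4.105 × 1.342 × 0.4772)) = 4.837 s.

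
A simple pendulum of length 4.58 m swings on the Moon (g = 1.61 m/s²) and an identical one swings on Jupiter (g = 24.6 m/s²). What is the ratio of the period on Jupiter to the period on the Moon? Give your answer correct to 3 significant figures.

0.256

T ∝ 1/√g, so T₂/T₁ = √(g₁/g₂) = √(1.61/24.6) = 0.256.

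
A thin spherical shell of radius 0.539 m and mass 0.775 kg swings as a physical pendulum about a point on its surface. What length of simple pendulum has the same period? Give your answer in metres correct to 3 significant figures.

0.898 m

The equivalent simple-pendulum length is L_eq = I/(md), where I is about the pivot and d = 0.5390 m.
I_cm = (2/3)mR² = 0.1501 kg·m², so I = I_cm + md² = 0.1501 + 0.2252 = 0.3753 kg·m².
L_eq = 0.3753/(0.775 × 0.5390) = 0.898 m.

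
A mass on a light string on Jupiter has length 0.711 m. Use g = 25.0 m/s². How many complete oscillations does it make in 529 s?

T = 2π√(L/g) = 2π√(0.711/25.0) = 1.060 s.
Number of complete oscillations = ⌊529/1.060⌋ = ⌊499.2⌋ = 499.

499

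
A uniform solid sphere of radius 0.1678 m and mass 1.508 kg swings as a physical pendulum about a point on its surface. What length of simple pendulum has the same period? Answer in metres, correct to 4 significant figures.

0.2349 m

The equivalent simple-pendulum length is L_eq = I/(md), where I is about the pivot and d = 0.16780 m.
I_cm = (2/5)mR² = 0.016984 kg·m², so I = I_cm + md² = 0.016984 + 0.042461 = 0.059445 kg·m².
L_eq = 0.059445/(1.508 × 0.16780) = 0.2349 m.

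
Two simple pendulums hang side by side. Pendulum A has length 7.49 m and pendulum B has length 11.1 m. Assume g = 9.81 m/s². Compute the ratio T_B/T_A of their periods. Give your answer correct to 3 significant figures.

1.22

T ∝ √L, so T_B/T_A = √(L_B/L_A) = √(11.1/7.49) = 1.22.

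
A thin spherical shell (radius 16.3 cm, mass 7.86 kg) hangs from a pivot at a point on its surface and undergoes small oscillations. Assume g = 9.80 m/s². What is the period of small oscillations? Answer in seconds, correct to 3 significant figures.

1.05 s

I_cm = (2/3)mr² = 0.1392 kg·m². The pivot is at distance d = 0.163 m from the centre of mass.
By the parallel-axis theorem, I = I_cm + md² = 0.1392 + 0.2088 = 0.3481 kg·m².
T = 2π√(I/(mgd)) = 2π√(0.3481/(7.86 × 9.80 × 0.163)) = 1.05 s.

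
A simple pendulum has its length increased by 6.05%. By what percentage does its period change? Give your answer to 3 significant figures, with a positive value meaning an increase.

2.98%

T ∝ √L, so T'/T = √(1.060) = 1.030.
Percentage change in T = (1.030 − 1) × 100% = 2.98%.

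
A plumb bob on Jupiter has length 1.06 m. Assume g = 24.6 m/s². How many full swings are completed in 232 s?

177

T = 2π√(L/g) = 2π√(1.06/24.6) = 1.304 s.
Number of complete oscillations = ⌊232/1.304⌋ = ⌊177.9⌋ = 177.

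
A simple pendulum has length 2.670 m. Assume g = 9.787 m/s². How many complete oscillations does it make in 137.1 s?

41

T = 2π√(L/g) = 2π√(2.670/9.787) = 3.2818 s.
Number of complete oscillations = ⌊137.1/3.2818⌋ = ⌊41.776⌋ = 41.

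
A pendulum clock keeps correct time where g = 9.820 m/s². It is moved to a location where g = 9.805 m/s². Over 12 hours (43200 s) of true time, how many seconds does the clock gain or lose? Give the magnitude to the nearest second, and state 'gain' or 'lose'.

The clock's period scales as T ∝ 1/√g, so T'/T = √(9.820/9.805) = 1.00076.
In 43200 s of true time the clock registers 43200/1.00076 = 43167.0 s, so it loses 33 s.

lose 33 s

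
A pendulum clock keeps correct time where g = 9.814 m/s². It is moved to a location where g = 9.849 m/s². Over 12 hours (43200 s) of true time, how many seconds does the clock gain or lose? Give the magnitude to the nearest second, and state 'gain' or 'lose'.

gain 77 s

The clock's period scales as T ∝ 1/√g, so T'/T = √(9.814/9.849) = 0.998222.
In 43200 s of true time the clock registers 43200/0.998222 = 43277.0 s, so it gains 77 s.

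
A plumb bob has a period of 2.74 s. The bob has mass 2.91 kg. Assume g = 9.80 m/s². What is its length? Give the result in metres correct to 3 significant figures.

1.86 m

From T = 2π√(L/g), L = gT²/(4π²) = 9.80 × 2.740²/(4π²) = 1.86 m.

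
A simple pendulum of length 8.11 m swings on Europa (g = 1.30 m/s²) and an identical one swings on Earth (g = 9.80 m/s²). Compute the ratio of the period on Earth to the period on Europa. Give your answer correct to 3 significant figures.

0.364

T ∝ 1/√g, so T₂/T₁ = √(g₁/g₂) = √(1.30/9.80) = 0.364.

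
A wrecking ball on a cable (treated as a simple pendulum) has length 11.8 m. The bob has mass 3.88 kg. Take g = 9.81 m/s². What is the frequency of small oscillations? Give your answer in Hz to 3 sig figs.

0.145 Hz

T = 2π√(L/g) = 2π√(11.8/9.81) = 6.891 s, so f = 1/T = 0.145 Hz.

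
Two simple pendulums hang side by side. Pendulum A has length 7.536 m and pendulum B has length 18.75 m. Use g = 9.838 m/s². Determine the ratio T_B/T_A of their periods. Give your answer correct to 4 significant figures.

1.577

T ∝ √L, so T_B/T_A = √(L_B/L_A) = √(18.75/7.536) = 1.577.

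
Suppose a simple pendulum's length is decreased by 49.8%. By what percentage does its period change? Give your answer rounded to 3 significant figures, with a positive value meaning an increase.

-29.1%

T ∝ √L, so T'/T = √(0.5020) = 0.7085.
Percentage change in T = (0.7085 − 1) × 100% = -29.1%.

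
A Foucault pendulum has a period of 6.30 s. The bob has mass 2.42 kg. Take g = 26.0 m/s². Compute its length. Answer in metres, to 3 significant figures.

26.1 m

From T = 2π√(L/g), L = gT²/(4π²) = 26.0 × 6.300²/(4π²) = 26.1 m.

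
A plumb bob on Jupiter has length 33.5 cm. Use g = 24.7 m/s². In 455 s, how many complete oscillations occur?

T = 2π√(L/g) = 2π√(0.335/24.7) = 0.7317 s.
Number of complete oscillations = ⌊455/0.7317⌋ = ⌊621.8⌋ = 621.

621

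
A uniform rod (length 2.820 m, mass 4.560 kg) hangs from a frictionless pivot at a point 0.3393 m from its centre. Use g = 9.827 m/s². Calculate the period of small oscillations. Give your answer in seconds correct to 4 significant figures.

3.035 s

For a physical pendulum T = 2π√(I/(mgd)), with d = 0.33930 m from pivot to centre of mass.
I_cm = mL²/12 = 4.560 × 2.820²/12 = 3.0219 kg·m²; I = I_cm + md² = 3.0219 + 4.560 × 0.33930² = 3.5469 kg·m².
T = 2π√(3.5469/(4.560 × 9.827 × 0.33930)) = 3.035 s.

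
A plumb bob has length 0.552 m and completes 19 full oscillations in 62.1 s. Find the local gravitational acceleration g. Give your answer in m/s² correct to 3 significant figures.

2.04 m/s²

T = 62.1/19 = 3.268 s.
From T = 2π√(L/g), g = 4π²L/T² = 4π² × 0.552/3.268² = 2.04 m/s².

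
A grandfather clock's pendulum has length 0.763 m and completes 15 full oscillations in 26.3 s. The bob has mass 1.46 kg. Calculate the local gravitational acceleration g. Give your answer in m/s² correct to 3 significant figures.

T = 26.3/15 = 1.753 s.
From T = 2π√(L/g), g = 4π²L/T² = 4π² × 0.763/1.753² = 9.80 m/s².

9.80 m/s²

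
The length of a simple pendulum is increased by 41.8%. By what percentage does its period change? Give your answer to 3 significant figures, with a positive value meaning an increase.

19.1%

T ∝ √L, so T'/T = √(1.418) = 1.191.
Percentage change in T = (1.191 − 1) × 100% = 19.1%.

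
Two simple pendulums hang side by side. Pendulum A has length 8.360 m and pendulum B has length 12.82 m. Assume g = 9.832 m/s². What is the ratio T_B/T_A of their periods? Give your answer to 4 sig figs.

1.238

T ∝ √L, so T_B/T_A = √(L_B/L_A) = √(12.82/8.360) = 1.238.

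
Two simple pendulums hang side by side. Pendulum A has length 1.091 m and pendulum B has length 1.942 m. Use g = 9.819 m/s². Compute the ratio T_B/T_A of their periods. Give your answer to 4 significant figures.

1.334

T ∝ √L, so T_B/T_A = √(L_B/L_A) = √(1.942/1.091) = 1.334.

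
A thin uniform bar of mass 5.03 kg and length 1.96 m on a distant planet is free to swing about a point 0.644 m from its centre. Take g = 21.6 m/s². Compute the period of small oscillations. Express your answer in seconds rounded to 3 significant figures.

1.44 s

For a physical pendulum T = 2π√(I/(mgd)), with d = 0.6440 m from pivot to centre of mass.
I_cm = mL²/12 = 5.03 × 1.96²/12 = 1.610 kg·m²; I = I_cm + md² = 1.610 + 5.03 × 0.6440² = 3.696 kg·m².
T = 2π√(3.696/(5.03 × 21.6 × 0.6440)) = 1.44 s.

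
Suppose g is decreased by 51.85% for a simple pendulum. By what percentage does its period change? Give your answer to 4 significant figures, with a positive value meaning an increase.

44.11%

T ∝ 1/√g, so T'/T = 1/√(0.48150) = 1.4411.
Percentage change in T = (1.4411 − 1) × 100% = 44.11%.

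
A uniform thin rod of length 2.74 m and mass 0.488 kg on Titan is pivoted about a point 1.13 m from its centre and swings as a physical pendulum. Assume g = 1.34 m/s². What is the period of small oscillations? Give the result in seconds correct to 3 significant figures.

For a physical pendulum T = 2π√(I/(mgd)), with d = 1.130 m from pivot to centre of mass.
I_cm = mL²/12 = 0.488 × 2.74²/12 = 0.3053 kg·m²; I = I_cm + md² = 0.3053 + 0.488 × 1.130² = 0.9284 kg·m².
T = 2π√(0.9284/(0.488 × 1.34 × 1.130)) = 7.04 s.

7.04 s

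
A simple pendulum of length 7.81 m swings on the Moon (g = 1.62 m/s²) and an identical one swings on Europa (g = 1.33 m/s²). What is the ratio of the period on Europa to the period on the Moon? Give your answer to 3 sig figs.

1.10

T ∝ 1/√g, so T₂/T₁ = √(g₁/g₂) = √(1.62/1.33) = 1.10.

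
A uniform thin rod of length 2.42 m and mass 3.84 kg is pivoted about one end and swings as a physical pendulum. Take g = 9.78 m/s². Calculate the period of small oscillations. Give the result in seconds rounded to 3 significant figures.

For a physical pendulum T = 2π√(I/(mgd)), with d = 1.210 m from pivot to centre of mass.
I_cm = mL²/12 = 3.84 × 2.42²/12 = 1.874 kg·m²; I = I_cm + md² = 1.874 + 3.84 × 1.210² = 7.496 kg·m².
T = 2π√(7.496/(3.84 × 9.78 × 1.210)) = 2.55 s.

2.55 s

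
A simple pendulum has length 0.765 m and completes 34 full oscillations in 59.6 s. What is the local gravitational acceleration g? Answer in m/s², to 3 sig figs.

T = 59.6/34 = 1.753 s.
From T = 2π√(L/g), g = 4π²L/T² = 4π² × 0.765/1.753² = 9.83 m/s².

9.83 m/s²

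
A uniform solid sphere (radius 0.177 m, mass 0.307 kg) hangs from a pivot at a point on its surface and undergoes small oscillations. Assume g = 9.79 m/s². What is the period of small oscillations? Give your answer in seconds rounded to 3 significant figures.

1.000 s

I_cm = (2/5)mr² = 0.003847 kg·m². The pivot is at distance d = 0.177 m from the centre of mass.
By the parallel-axis theorem, I = I_cm + md² = 0.003847 + 0.009618 = 0.01347 kg·m².
T = 2π√(I/(mgd)) = 2π√(0.01347/(0.307 × 9.79 × 0.177)) = 1.000 s.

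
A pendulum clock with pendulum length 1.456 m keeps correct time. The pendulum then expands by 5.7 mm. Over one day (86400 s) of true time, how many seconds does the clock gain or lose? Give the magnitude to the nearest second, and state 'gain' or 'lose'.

lose 169 s

T ∝ √L, so T'/T = √(1.46170/1.456) = 1.00196.
In 86400 s of true time the clock registers 86400/1.00196 = 86231.4 s, so it loses 169 s.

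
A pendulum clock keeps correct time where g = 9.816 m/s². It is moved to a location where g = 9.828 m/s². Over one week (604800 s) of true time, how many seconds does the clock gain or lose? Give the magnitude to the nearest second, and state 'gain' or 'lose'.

The clock's period scales as T ∝ 1/√g, so T'/T = √(9.816/9.828) = 0.999389.
In 604800 s of true time the clock registers 604800/0.999389 = 605169.6 s, so it gains 370 s.

gain 370 s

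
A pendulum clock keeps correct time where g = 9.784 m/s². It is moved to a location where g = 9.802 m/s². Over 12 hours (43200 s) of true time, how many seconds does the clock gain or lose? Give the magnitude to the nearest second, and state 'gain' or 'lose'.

gain 40 s

The clock's period scales as T ∝ 1/√g, so T'/T = √(9.784/9.802) = 0.999081.
In 43200 s of true time the clock registers 43200/0.999081 = 43239.7 s, so it gains 40 s.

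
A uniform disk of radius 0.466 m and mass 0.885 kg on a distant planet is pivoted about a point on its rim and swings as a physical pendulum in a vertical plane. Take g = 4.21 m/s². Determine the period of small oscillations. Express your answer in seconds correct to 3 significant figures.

2.56 s

I_cm = ½mr² = 0.09609 kg·m². The pivot is at distance d = 0.466 m from the centre of mass.
By the parallel-axis theorem, I = I_cm + md² = 0.09609 + 0.1922 = 0.2883 kg·m².
T = 2π√(I/(mgd)) = 2π√(0.2883/(0.885 × 4.21 × 0.466)) = 2.56 s.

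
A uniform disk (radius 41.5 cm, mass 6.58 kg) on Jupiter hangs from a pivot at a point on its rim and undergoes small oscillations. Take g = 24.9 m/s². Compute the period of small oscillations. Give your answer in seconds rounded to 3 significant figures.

I_cm = ½mr² = 0.5666 kg·m². The pivot is at distance d = 0.415 m from the centre of mass.
By the parallel-axis theorem, I = I_cm + md² = 0.5666 + 1.133 = 1.700 kg·m².
T = 2π√(I/(mgd)) = 2π√(1.700/(6.58 × 24.9 × 0.415)) = 0.993 s.

0.993 s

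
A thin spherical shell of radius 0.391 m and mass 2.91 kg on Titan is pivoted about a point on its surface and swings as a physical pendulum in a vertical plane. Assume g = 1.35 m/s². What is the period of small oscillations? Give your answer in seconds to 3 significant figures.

4.37 s

I_cm = (2/3)mr² = 0.2966 kg·m². The pivot is at distance d = 0.391 m from the centre of mass.
By the parallel-axis theorem, I = I_cm + md² = 0.2966 + 0.4449 = 0.7415 kg·m².
T = 2π√(I/(mgd)) = 2π√(0.7415/(2.91 × 1.35 × 0.391)) = 4.37 s.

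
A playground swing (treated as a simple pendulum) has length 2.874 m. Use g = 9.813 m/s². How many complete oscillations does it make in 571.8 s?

168

T = 2π√(L/g) = 2π√(2.874/9.813) = 3.4003 s.
Number of complete oscillations = ⌊571.8/3.4003⌋ = ⌊168.16⌋ = 168.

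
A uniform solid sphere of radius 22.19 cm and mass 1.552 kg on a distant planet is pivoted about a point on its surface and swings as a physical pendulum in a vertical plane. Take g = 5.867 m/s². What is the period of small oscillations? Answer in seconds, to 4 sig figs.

I_cm = (2/5)mr² = 0.030568 kg·m². The pivot is at distance d = 0.2219 m from the centre of mass.
By the parallel-axis theorem, I = I_cm + md² = 0.030568 + 0.076420 = 0.10699 kg·m².
T = 2π√(I/(mgd)) = 2π√(0.10699/(1.552 × 5.867 × 0.2219)) = 1.446 s.

1.446 s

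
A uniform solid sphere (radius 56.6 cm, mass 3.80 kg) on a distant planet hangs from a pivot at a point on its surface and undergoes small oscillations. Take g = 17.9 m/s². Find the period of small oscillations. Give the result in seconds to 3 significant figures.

1.32 s

I_cm = (2/5)mr² = 0.4869 kg·m². The pivot is at distance d = 0.566 m from the centre of mass.
By the parallel-axis theorem, I = I_cm + md² = 0.4869 + 1.217 = 1.704 kg·m².
T = 2π√(I/(mgd)) = 2π√(1.704/(3.80 × 17.9 × 0.566)) = 1.32 s.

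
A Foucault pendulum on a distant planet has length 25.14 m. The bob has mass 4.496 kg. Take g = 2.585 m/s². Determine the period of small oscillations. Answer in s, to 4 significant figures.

T = 2π√(L/g) = 2π√(25.14/2.585) = 2π × 3.1185 = 19.59 s.

19.59 s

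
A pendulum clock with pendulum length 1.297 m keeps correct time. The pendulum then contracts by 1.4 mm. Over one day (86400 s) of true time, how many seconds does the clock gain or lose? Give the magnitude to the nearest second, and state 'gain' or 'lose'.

gain 47 s

T ∝ √L, so T'/T = √(1.29560/1.297) = 0.999460.
In 86400 s of true time the clock registers 86400/0.999460 = 86446.7 s, so it gains 47 s.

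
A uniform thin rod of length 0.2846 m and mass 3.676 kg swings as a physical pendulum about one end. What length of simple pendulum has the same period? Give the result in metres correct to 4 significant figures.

0.1897 m

The equivalent simple-pendulum length is L_eq = I/(md), where I is about the pivot and d = 0.14230 m.
I_cm = (1/12)mL² = 0.024812 kg·m², so I = I_cm + md² = 0.024812 + 0.074436 = 0.099249 kg·m².
L_eq = 0.099249/(3.676 × 0.14230) = 0.1897 m.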